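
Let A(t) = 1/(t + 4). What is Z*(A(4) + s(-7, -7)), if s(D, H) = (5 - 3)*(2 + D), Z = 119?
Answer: -9401/8 ≈ -1175.1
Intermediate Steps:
s(D, H) = 4 + 2*D (s(D, H) = 2*(2 + D) = 4 + 2*D)
A(t) = 1/(4 + t)
Z*(A(4) + s(-7, -7)) = 119*(1/(4 + 4) + (4 + 2*(-7))) = 119*(1/8 + (4 - 14)) = 119*(1/8 - 10) = 119*(-79/8) = -9401/8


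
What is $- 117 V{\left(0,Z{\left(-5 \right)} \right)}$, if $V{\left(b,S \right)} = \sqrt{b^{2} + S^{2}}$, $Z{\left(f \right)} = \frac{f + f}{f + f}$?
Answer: $-117$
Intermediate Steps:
$Z{\left(f \right)} = 1$ ($Z{\left(f \right)} = \frac{2 f}{2 f} = 2 f \frac{1}{2 f} = 1$)
$V{\left(b,S \right)} = \sqrt{S^{2} + b^{2}}$
$- 117 V{\left(0,Z{\left(-5 \right)} \right)} = - 117 \sqrt{1^{2} + 0^{2}} = - 117 \sqrt{1 + 0} = - 117 \sqrt{1} = \left(-117\right) 1 = -117$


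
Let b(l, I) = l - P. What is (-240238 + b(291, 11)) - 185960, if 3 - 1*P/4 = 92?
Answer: -425551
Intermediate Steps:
P = -356 (P = 12 - 4*92 = 12 - 368 = -356)
b(l, I) = 356 + l (b(l, I) = l - 1*(-356) = l + 356 = 356 + l)
(-240238 + b(291, 11)) - 185960 = (-240238 + (356 + 291)) - 185960 = (-240238 + 647) - 185960 = -239591 - 185960 = -425551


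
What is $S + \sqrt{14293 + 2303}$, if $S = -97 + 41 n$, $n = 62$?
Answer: $2445 + 6 \sqrt{461} \approx 2573.8$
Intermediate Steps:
$S = 2445$ ($S = -97 + 41 \cdot 62 = -97 + 2542 = 2445$)
$S + \sqrt{14293 + 2303} = 2445 + \sqrt{14293 + 2303} = 2445 + \sqrt{16596} = 2445 + 6 \sqrt{461}$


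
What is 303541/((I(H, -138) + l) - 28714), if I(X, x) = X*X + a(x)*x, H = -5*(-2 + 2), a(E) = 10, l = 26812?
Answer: -303541/3282 ≈ -92.487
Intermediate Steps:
H = 0 (H = -5*0 = -1*0 = 0)
I(X, x) = X² + 10*x (I(X, x) = X*X + 10*x = X² + 10*x)
303541/((I(H, -138) + l) - 28714) = 303541/(((0² + 10*(-138)) + 26812) - 28714) = 303541/(((0 - 1380) + 26812) - 28714) = 303541/((-1380 + 26812) - 28714) = 303541/(25432 - 28714) = 303541/(-3282) = 303541*(-1/3282) = -303541/3282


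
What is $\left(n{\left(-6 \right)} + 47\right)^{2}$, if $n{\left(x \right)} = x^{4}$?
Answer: $1803649$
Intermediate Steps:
$\left(n{\left(-6 \right)} + 47\right)^{2} = \left(\left(-6\right)^{4} + 47\right)^{2} = \left(1296 + 47\right)^{2} = 1343^{2} = 1803649$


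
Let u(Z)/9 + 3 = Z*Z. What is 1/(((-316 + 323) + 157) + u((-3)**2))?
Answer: 1/866 ≈ 0.0011547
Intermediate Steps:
u(Z) = -27 + 9*Z**2 (u(Z) = -27 + 9*(Z*Z) = -27 + 9*Z**2)
1/(((-316 + 323) + 157) + u((-3)**2)) = 1/(((-316 + 323) + 157) + (-27 + 9*((-3)**2)**2)) = 1/((7 + 157) + (-27 + 9*9**2)) = 1/(164 + (-27 + 9*81)) = 1/(164 + (-27 + 729)) = 1/(164 + 702) = 1/866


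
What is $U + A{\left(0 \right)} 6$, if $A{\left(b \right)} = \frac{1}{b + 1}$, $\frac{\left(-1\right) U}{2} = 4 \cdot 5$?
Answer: $-34$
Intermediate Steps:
$U = -40$ ($U = - 2 \cdot 4 \cdot 5 = \left(-2\right) 20 = -40$)
$A{\left(b \right)} = \frac{1}{1 + b}$
$U + A{\left(0 \right)} 6 = -40 + \frac{1}{1 + 0} \cdot 6 = -40 + 1^{-1} \cdot 6 = -40 + 1 \cdot 6 = -40 + 6 = -34$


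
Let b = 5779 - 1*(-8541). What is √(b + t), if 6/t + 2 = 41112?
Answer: √6050314979665/20555 ≈ 119.67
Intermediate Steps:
t = 3/20555 (t = 6/(-2 + 41112) = 6/41110 = 6*(1/41110) = 3/20555 ≈ 0.00014595)
b = 14320 (b = 5779 + 8541 = 14320)
√(b + t) = √(14320 + 3/20555) = √(294347603/20555) = √6050314979665/20555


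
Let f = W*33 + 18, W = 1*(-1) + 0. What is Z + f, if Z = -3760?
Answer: -3775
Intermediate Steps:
W = -1 (W = -1 + 0 = -1)
f = -15 (f = -1*33 + 18 = -33 + 18 = -15)
Z + f = -3760 - 15 = -3775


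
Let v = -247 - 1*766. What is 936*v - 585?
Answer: -948753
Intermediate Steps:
v = -1013 (v = -247 - 766 = -1013)
936*v - 585 = 936*(-1013) - 585 = -948168 - 585 = -948753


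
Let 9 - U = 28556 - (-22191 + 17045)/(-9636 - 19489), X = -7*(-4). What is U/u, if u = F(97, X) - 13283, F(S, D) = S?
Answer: 831426229/384042250 ≈ 2.1649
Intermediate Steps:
X = 28
u = -13186 (u = 97 - 13283 = -13186)
U = -831426229/29125 (U = 9 - (28556 - (-22191 + 17045)/(-9636 - 19489)) = 9 - (28556 - (-5146)/(-29125)) = 9 - (28556 - (-5146)*(-1)/29125) = 9 - (28556 - 1*5146/29125) = 9 - (28556 - 5146/29125) = 9 - 1*831688354/29125 = 9 - 831688354/29125 = -831426229/29125 ≈ -28547.)
U/u = -831426229/29125/(-13186) = -831426229/29125*(-1/13186) = 831426229/384042250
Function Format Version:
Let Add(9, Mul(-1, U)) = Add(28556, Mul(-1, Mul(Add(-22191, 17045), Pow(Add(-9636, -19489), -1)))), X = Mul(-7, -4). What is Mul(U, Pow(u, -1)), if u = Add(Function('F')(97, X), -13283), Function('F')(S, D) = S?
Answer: Rational(831426229, 384042250) ≈ 2.1649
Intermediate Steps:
X = 28
u = -13186 (u = Add(97, -13283) = -13186)
U = Rational(-831426229, 29125) (U = Add(9, Mul(-1, Add(28556, Mul(-1, Mul(Add(-22191, 17045), Pow(Add(-9636, -19489), -1)))))) = Add(9, Mul(-1, Add(28556, Mul(-1, Mul(-5146, Pow(-29125, -1)))))) = Add(9, Mul(-1, Add(28556, Mul(-1, Mul(-5146, Rational(-1, 29125)))))) = Add(9, Mul(-1, Add(28556, Mul(-1, Rational(5146, 29125))))) = Add(9, Mul(-1, Add(28556, Rational(-5146, 29125)))) = Add(9, Mul(-1, Rational(831688354, 29125))) = Add(9, Rational(-831688354, 29125)) = Rational(-831426229, 29125) ≈ -28547.)
Mul(U, Pow(u, -1)) = Mul(Rational(-831426229, 29125), Pow(-13186, -1)) = Mul(Rational(-831426229, 29125), Rational(-1, 13186)) = Rational(831426229, 384042250)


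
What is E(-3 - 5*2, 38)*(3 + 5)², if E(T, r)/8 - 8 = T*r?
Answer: -248832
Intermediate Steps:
E(T, r) = 64 + 8*T*r (E(T, r) = 64 + 8*(T*r) = 64 + 8*T*r)
E(-3 - 5*2, 38)*(3 + 5)² = (64 + 8*(-3 - 5*2)*38)*(3 + 5)² = (64 + 8*(-3 - 10)*38)*8² = (64 + 8*(-13)*38)*64 = (64 - 3952)*64 = -3888*64 = -248832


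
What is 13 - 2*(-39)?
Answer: 91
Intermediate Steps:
13 - 2*(-39) = 13 + 78 = 91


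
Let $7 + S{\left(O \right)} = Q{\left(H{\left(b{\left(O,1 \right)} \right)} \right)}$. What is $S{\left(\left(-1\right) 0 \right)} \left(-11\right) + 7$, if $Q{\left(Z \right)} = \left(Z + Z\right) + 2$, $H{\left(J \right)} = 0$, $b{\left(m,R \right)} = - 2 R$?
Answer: $62$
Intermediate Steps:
$Q{\left(Z \right)} = 2 + 2 Z$ ($Q{\left(Z \right)} = 2 Z + 2 = 2 + 2 Z$)
$S{\left(O \right)} = -5$ ($S{\left(O \right)} = -7 + \left(2 + 2 \cdot 0\right) = -7 + \left(2 + 0\right) = -7 + 2 = -5$)
$S{\left(\left(-1\right) 0 \right)} \left(-11\right) + 7 = \left(-5\right) \left(-11\right) + 7 = 55 + 7 = 62$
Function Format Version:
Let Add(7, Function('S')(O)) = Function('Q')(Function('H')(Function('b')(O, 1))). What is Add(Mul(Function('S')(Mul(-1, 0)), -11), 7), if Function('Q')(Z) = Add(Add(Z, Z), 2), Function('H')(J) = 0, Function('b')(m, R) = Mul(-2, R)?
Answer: 62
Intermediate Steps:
Function('Q')(Z) = Add(2, Mul(2, Z)) (Function('Q')(Z) = Add(Mul(2, Z), 2) = Add(2, Mul(2, Z)))
Function('S')(O) = -5 (Function('S')(O) = Add(-7, Add(2, Mul(2, 0))) = Add(-7, Add(2, 0)) = Add(-7, 2) = -5)
Add(Mul(Function('S')(Mul(-1, 0)), -11), 7) = Add(Mul(-5, -11), 7) = Add(55, 7) = 62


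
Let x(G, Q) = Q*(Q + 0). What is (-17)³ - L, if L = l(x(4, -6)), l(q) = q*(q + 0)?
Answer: -6209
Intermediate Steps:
x(G, Q) = Q² (x(G, Q) = Q*Q = Q²)
l(q) = q² (l(q) = q*q = q²)
L = 1296 (L = ((-6)²)² = 36² = 1296)
(-17)³ - L = (-17)³ - 1*1296 = -4913 - 1296 = -6209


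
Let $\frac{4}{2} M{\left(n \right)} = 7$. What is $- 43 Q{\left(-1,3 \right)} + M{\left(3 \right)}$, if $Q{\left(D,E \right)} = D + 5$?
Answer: $- \frac{337}{2} \approx -168.5$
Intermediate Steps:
$Q{\left(D,E \right)} = 5 + D$
$M{\left(n \right)} = \frac{7}{2}$ ($M{\left(n \right)} = \frac{1}{2} \cdot 7 = \frac{7}{2}$)
$- 43 Q{\left(-1,3 \right)} + M{\left(3 \right)} = - 43 \left(5 - 1\right) + \frac{7}{2} = \left(-43\right) 4 + \frac{7}{2} = -172 + \frac{7}{2} = - \frac{337}{2}$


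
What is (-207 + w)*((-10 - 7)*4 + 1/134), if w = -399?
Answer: 2760633/67 ≈ 41204.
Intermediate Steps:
(-207 + w)*((-10 - 7)*4 + 1/134) = (-207 - 399)*((-10 - 7)*4 + 1/134) = -606*(-17*4 + 1/134) = -606*(-68 + 1/134) = -606*(-9111/134) = 2760633/67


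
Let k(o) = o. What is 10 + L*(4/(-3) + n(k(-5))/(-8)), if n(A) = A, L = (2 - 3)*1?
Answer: 257/24 ≈ 10.708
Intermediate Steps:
L = -1 (L = -1*1 = -1)
10 + L*(4/(-3) + n(k(-5))/(-8)) = 10 - (4/(-3) - 5/(-8)) = 10 - (4*(-⅓) - 5*(-⅛)) = 10 - (-4/3 + 5/8) = 10 - 1*(-17/24) = 10 + 17/24 = 257/24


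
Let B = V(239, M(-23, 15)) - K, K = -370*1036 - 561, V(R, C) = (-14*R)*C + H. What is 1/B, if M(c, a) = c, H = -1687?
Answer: 1/459152 ≈ 2.1779e-6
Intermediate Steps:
V(R, C) = -1687 - 14*C*R (V(R, C) = (-14*R)*C - 1687 = -14*C*R - 1687 = -1687 - 14*C*R)
K = -383881 (K = -383320 - 561 = -383881)
B = 459152 (B = (-1687 - 14*(-23)*239) - 1*(-383881) = (-1687 + 76958) + 383881 = 75271 + 383881 = 459152)
1/B = 1/459152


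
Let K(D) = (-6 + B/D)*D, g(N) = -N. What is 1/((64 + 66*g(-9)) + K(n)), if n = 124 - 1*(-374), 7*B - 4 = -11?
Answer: -1/2331 ≈ -0.00042900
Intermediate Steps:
B = -1 (B = 4/7 + (⅐)*(-11) = 4/7 - 11/7 = -1)
n = 498 (n = 124 + 374 = 498)
K(D) = D*(-6 - 1/D) (K(D) = (-6 - 1/D)*D = D*(-6 - 1/D))
1/((64 + 66*g(-9)) + K(n)) = 1/((64 + 66*(-1*(-9))) + (-1 - 6*498)) = 1/((64 + 66*9) + (-1 - 2988)) = 1/((64 + 594) - 2989) = 1/(658 - 2989) = 1/(-2331) = -1/2331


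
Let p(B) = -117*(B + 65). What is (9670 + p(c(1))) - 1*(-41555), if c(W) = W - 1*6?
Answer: 44205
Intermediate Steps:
c(W) = -6 + W (c(W) = W - 6 = -6 + W)
p(B) = -7605 - 117*B (p(B) = -117*(65 + B) = -7605 - 117*B)
(9670 + p(c(1))) - 1*(-41555) = (9670 + (-7605 - 117*(-6 + 1))) - 1*(-41555) = (9670 + (-7605 - 117*(-5))) + 41555 = (9670 + (-7605 + 585)) + 41555 = (9670 - 7020) + 41555 = 2650 + 41555 = 44205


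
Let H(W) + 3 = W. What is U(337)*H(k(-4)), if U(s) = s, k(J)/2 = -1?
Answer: -1685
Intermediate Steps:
k(J) = -2 (k(J) = 2*(-1) = -2)
H(W) = -3 + W
U(337)*H(k(-4)) = 337*(-3 - 2) = 337*(-5) = -1685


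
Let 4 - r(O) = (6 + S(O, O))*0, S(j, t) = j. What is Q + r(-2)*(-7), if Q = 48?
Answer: 20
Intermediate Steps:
r(O) = 4 (r(O) = 4 - (6 + O)*0 = 4 - 1*0 = 4 + 0 = 4)
Q + r(-2)*(-7) = 48 + 4*(-7) = 48 - 28 = 20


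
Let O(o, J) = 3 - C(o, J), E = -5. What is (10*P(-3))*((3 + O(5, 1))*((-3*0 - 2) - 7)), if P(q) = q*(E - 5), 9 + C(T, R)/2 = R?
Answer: -59400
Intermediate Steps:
C(T, R) = -18 + 2*R
P(q) = -10*q (P(q) = q*(-5 - 5) = q*(-10) = -10*q)
O(o, J) = 21 - 2*J (O(o, J) = 3 - (-18 + 2*J) = 3 + (18 - 2*J) = 21 - 2*J)
(10*P(-3))*((3 + O(5, 1))*((-3*0 - 2) - 7)) = (10*(-10*(-3)))*((3 + (21 - 2*1))*((-3*0 - 2) - 7)) = (10*30)*((3 + (21 - 2))*((0 - 2) - 7)) = 300*((3 + 19)*(-2 - 7)) = 300*(22*(-9)) = 300*(-198) = -59400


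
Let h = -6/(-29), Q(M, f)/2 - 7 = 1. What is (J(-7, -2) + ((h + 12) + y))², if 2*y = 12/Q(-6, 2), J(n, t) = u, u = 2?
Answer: 11444689/53824 ≈ 212.63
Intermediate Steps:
Q(M, f) = 16 (Q(M, f) = 14 + 2*1 = 14 + 2 = 16)
J(n, t) = 2
h = 6/29 (h = -6*(-1/29) = 6/29 ≈ 0.20690)
y = 3/8 (y = (12/16)/2 = (12*(1/16))/2 = (½)*(¾) = 3/8 ≈ 0.37500)
(J(-7, -2) + ((h + 12) + y))² = (2 + ((6/29 + 12) + 3/8))² = (2 + (354/29 + 3/8))² = (2 + 2919/232)² = (3383/232)² = 11444689/53824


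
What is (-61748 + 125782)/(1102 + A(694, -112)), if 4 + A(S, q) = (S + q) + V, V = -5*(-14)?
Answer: 32017/875 ≈ 36.591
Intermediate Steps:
V = 70
A(S, q) = 66 + S + q (A(S, q) = -4 + ((S + q) + 70) = -4 + (70 + S + q) = 66 + S + q)
(-61748 + 125782)/(1102 + A(694, -112)) = (-61748 + 125782)/(1102 + (66 + 694 - 112)) = 64034/(1102 + 648) = 64034/1750 = 64034*(1/1750) = 32017/875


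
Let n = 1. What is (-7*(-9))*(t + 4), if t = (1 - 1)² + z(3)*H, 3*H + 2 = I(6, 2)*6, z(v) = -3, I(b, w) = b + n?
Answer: -2268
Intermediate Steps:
I(b, w) = 1 + b (I(b, w) = b + 1 = 1 + b)
H = 40/3 (H = -⅔ + ((1 + 6)*6)/3 = -⅔ + (7*6)/3 = -⅔ + (⅓)*42 = -⅔ + 14 = 40/3 ≈ 13.333)
t = -40 (t = (1 - 1)² - 3*40/3 = 0² - 40 = 0 - 40 = -40)
(-7*(-9))*(t + 4) = (-7*(-9))*(-40 + 4) = 63*(-36) = -2268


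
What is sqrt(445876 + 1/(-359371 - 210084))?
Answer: sqrt(144588222076949445)/569455 ≈ 667.74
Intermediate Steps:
sqrt(445876 + 1/(-359371 - 210084)) = sqrt(445876 + 1/(-569455)) = sqrt(445876 - 1/569455) = sqrt(253906317579/569455) = sqrt(144588222076949445)/569455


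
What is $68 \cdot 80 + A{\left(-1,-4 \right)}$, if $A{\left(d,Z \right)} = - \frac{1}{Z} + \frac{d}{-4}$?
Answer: $\frac{10881}{2} \approx 5440.5$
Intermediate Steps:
$A{\left(d,Z \right)} = - \frac{1}{Z} - \frac{d}{4}$ ($A{\left(d,Z \right)} = - \frac{1}{Z} + d \left(- \frac{1}{4}\right) = - \frac{1}{Z} - \frac{d}{4}$)
$68 \cdot 80 + A{\left(-1,-4 \right)} = 68 \cdot 80 - - \frac{1}{2} = 5440 + \left(\left(-1\right) \left(- \frac{1}{4}\right) + \frac{1}{4}\right) = 5440 + \left(\frac{1}{4} + \frac{1}{4}\right) = 5440 + \frac{1}{2} = \frac{10881}{2}$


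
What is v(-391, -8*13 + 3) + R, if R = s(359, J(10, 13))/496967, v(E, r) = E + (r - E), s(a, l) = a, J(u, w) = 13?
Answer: -50193308/496967 ≈ -101.00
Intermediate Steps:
v(E, r) = r
R = 359/496967 ≈ 0.00072238
v(-391, -8*13 + 3) + R = (-8*13 + 3) + 359/496967 = (-104 + 3) + 359/496967 = -101 + 359/496967 = -50193308/496967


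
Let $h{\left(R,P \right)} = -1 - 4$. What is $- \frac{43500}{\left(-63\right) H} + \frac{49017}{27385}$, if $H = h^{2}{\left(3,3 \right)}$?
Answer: $\frac{16912657}{575085} \approx 29.409$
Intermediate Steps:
$h{\left(R,P \right)} = -5$ ($h{\left(R,P \right)} = -1 - 4 = -5$)
$H = 25$ ($H = \left(-5\right)^{2} = 25$)
$- \frac{43500}{\left(-63\right) H} + \frac{49017}{27385} = - \frac{43500}{\left(-63\right) 25} + \frac{49017}{27385} = - \frac{43500}{-1575} + 49017 \cdot \frac{1}{27385} = \left(-43500\right) \left(- \frac{1}{1575}\right) + \frac{49017}{27385} = \frac{580}{21} + \frac{49017}{27385} = \frac{16912657}{575085}$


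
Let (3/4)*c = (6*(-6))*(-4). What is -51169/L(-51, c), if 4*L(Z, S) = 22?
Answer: -102338/11 ≈ -9303.5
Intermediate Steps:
c = 192 (c = 4*((6*(-6))*(-4))/3 = 4*(-36*(-4))/3 = (4/3)*144 = 192)
L(Z, S) = 11/2 (L(Z, S) = (1/4)*22 = 11/2)
-51169/L(-51, c) = -51169/11/2 = -51169*2/11 = -102338/11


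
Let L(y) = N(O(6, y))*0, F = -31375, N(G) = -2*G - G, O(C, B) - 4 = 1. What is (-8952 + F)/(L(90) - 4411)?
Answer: 40327/4411 ≈ 9.1424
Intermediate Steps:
O(C, B) = 5 (O(C, B) = 4 + 1 = 5)
N(G) = -3*G
L(y) = 0 (L(y) = -3*5*0 = -15*0 = 0)
(-8952 + F)/(L(90) - 4411) = (-8952 - 31375)/(0 - 4411) = -40327/(-4411) = -40327*(-1/4411) = 40327/4411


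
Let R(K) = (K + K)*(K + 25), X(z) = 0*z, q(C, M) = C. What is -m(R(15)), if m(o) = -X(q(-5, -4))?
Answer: 0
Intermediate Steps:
X(z) = 0
R(K) = 2*K*(25 + K) (R(K) = (2*K)*(25 + K) = 2*K*(25 + K))
m(o) = 0 (m(o) = -1*0 = 0)
-m(R(15)) = -1*0 = 0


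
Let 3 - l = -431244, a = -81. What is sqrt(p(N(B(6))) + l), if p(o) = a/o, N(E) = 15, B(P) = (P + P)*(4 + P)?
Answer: 4*sqrt(673815)/5 ≈ 656.69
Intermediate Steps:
B(P) = 2*P*(4 + P) (B(P) = (2*P)*(4 + P) = 2*P*(4 + P))
p(o) = -81/o
l = 431247 (l = 3 - 1*(-431244) = 3 + 431244 = 431247)
sqrt(p(N(B(6))) + l) = sqrt(-81/15 + 431247) = sqrt(-81*1/15 + 431247) = sqrt(-27/5 + 431247) = sqrt(2156208/5) = 4*sqrt(673815)/5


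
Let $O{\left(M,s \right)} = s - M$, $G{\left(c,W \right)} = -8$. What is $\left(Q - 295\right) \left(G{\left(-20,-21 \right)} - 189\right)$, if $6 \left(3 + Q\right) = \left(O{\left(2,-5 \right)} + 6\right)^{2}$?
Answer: $\frac{352039}{6} \approx 58673.0$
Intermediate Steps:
$Q = - \frac{17}{6}$ ($Q = -3 + \frac{\left(\left(-5 - 2\right) + 6\right)^{2}}{6} = -3 + \frac{\left(-7 + 6\right)^{2}}{6} = -3 + \frac{\left(-1\right)^{2}}{6} = -3 + \frac{1}{6} \cdot 1 = -3 + \frac{1}{6} = - \frac{17}{6} \approx -2.8333$)
$\left(Q - 295\right) \left(G{\left(-20,-21 \right)} - 189\right) = \left(- \frac{17}{6} - 295\right) \left(-8 - 189\right) = \left(- \frac{1787}{6}\right) \left(-197\right) = \frac{352039}{6}$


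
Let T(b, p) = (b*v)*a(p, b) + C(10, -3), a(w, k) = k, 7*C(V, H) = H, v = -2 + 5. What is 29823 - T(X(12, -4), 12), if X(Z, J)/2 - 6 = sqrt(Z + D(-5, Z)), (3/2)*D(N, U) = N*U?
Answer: 208092/7 - 288*I*sqrt(7) ≈ 29727.0 - 761.98*I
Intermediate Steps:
v = 3
C(V, H) = H/7
D(N, U) = 2*N*U/3 (D(N, U) = 2*(N*U)/3 = 2*N*U/3)
X(Z, J) = 12 + 2*sqrt(21)*sqrt(-Z)/3 (X(Z, J) = 12 + 2*sqrt(Z + (2/3)*(-5)*Z) = 12 + 2*sqrt(Z - 10*Z/3) = 12 + 2*sqrt(-7*Z/3) = 12 + 2*(sqrt(21)*sqrt(-Z)/3) = 12 + 2*sqrt(21)*sqrt(-Z)/3)
T(b, p) = -3/7 + 3*b**2 (T(b, p) = (b*3)*b + (1/7)*(-3) = (3*b)*b - 3/7 = 3*b**2 - 3/7 = -3/7 + 3*b**2)
29823 - T(X(12, -4), 12) = 29823 - (-3/7 + 3*(12 + 2*sqrt(21)*sqrt(-1*12)/3)**2) = 29823 - (-3/7 + 3*(12 + 2*sqrt(21)*sqrt(-12)/3)**2) = 29823 - (-3/7 + 3*(12 + 2*sqrt(21)*(2*I*sqrt(3))/3)**2) = 29823 - (-3/7 + 3*(12 + 4*I*sqrt(7))**2) = 29823 + (3/7 - 3*(12 + 4*I*sqrt(7))**2) = 208764/7 - 3*(12 + 4*I*sqrt(7))**2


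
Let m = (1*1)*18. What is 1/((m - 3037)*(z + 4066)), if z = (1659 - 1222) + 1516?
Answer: -1/18171361 ≈ -5.5032e-8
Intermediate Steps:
z = 1953 (z = 437 + 1516 = 1953)
m = 18 (m = 1*18 = 18)
1/((m - 3037)*(z + 4066)) = 1/((18 - 3037)*(1953 + 4066)) = 1/(-3019*6019) = 1/(-18171361) = -1/18171361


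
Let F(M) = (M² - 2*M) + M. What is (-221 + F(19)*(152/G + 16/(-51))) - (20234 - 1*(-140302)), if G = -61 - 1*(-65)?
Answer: -2513761/17 ≈ -1.4787e+5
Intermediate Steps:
G = 4 (G = -61 + 65 = 4)
F(M) = M² - M
(-221 + F(19)*(152/G + 16/(-51))) - (20234 - 1*(-140302)) = (-221 + (19*(-1 + 19))*(152/4 + 16/(-51))) - (20234 - 1*(-140302)) = (-221 + (19*18)*(152*(¼) + 16*(-1/51))) - (20234 + 140302) = (-221 + 342*(38 - 16/51)) - 1*160536 = (-221 + 342*(1922/51)) - 160536 = (-221 + 219108/17) - 160536 = 215351/17 - 160536 = -2513761/17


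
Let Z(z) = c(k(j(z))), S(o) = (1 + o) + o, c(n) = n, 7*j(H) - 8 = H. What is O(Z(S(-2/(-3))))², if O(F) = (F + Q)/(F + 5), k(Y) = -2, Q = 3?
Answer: ⅑ ≈ 0.11111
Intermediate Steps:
j(H) = 8/7 + H/7
S(o) = 1 + 2*o
Z(z) = -2
O(F) = (3 + F)/(5 + F) (O(F) = (F + 3)/(F + 5) = (3 + F)/(5 + F))
O(Z(S(-2/(-3))))² = ((3 - 2)/(5 - 2))² = (1/3)² = ((⅓)*1)² = (⅓)² = ⅑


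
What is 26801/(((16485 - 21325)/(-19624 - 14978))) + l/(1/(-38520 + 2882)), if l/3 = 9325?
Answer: -2412211096899/2420 ≈ -9.9678e+8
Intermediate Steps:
l = 27975 (l = 3*9325 = 27975)
26801/(((16485 - 21325)/(-19624 - 14978))) + l/(1/(-38520 + 2882)) = 26801/(((16485 - 21325)/(-19624 - 14978))) + 27975/(1/(-38520 + 2882)) = 26801/((-4840/(-34602))) + 27975/(1/(-35638)) = 26801/((-4840*(-1/34602))) + 27975/(-1/35638) = 26801/(2420/17301) + 27975*(-35638) = 26801*(17301/2420) - 996973050 = 463684101/2420 - 996973050 = -2412211096899/2420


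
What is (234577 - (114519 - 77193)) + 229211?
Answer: 426462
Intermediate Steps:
(234577 - (114519 - 77193)) + 229211 = (234577 - 1*37326) + 229211 = (234577 - 37326) + 229211 = 197251 + 229211 = 426462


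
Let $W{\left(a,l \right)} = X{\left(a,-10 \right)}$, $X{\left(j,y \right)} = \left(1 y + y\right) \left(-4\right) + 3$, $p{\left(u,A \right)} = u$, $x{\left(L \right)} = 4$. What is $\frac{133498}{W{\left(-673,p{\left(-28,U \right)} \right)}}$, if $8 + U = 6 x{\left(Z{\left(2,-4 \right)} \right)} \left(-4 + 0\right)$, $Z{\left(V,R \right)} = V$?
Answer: $\frac{133498}{83} \approx 1608.4$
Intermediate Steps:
$U = -104$ ($U = -8 + 6 \cdot 4 \left(-4 + 0\right) = -8 + 24 \left(-4\right) = -8 - 96 = -104$)
$X{\left(j,y \right)} = 3 - 8 y$ ($X{\left(j,y \right)} = \left(y + y\right) \left(-4\right) + 3 = 2 y \left(-4\right) + 3 = - 8 y + 3 = 3 - 8 y$)
$W{\left(a,l \right)} = 83$ ($W{\left(a,l \right)} = 3 - -80 = 3 + 80 = 83$)
$\frac{133498}{W{\left(-673,p{\left(-28,U \right)} \right)}} = \frac{133498}{83}$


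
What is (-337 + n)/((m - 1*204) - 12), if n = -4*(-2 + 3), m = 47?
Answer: 341/169 ≈ 2.0177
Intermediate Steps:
n = -4 (n = -4*1 = -4)
(-337 + n)/((m - 1*204) - 12) = (-337 - 4)/((47 - 1*204) - 12) = -341/((47 - 204) - 12) = -341/(-157 - 12) = -341/(-169) = -341*(-1/169) = 341/169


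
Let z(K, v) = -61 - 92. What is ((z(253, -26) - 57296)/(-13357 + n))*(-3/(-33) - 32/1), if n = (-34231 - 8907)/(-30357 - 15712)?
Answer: -309654303777/2256101815 ≈ -137.25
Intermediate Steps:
z(K, v) = -153
n = 43138/46069 (n = -43138/(-46069) = -43138*(-1/46069) = 43138/46069 ≈ 0.93638)
((z(253, -26) - 57296)/(-13357 + n))*(-3/(-33) - 32/1) = ((-153 - 57296)/(-13357 + 43138/46069))*(-3/(-33) - 32/1) = (-57449/(-615300495/46069))*(-3*(-1/33) - 32*1) = (-57449*(-46069/615300495))*(1/11 - 32) = (2646617981/615300495)*(-351/11) = -309654303777/2256101815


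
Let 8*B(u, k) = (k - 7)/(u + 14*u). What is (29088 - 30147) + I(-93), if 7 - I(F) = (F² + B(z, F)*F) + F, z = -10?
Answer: -38401/4 ≈ -9600.3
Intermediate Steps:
B(u, k) = (-7 + k)/(120*u) (B(u, k) = ((k - 7)/(u + 14*u))/8 = ((-7 + k)/((15*u)))/8 = ((-7 + k)*(1/(15*u)))/8 = ((-7 + k)/(15*u))/8 = (-7 + k)/(120*u))
I(F) = 7 - F - F² - F*(7/1200 - F/1200) (I(F) = 7 - ((F² + ((1/120)*(-7 + F)/(-10))*F) + F) = 7 - ((F² + ((1/120)*(-⅒)*(-7 + F))*F) + F) = 7 - ((F² + (7/1200 - F/1200)*F) + F) = 7 - ((F² + F*(7/1200 - F/1200)) + F) = 7 - (F + F² + F*(7/1200 - F/1200)) = 7 + (-F - F² - F*(7/1200 - F/1200)) = 7 - F - F² - F*(7/1200 - F/1200))
(29088 - 30147) + I(-93) = (29088 - 30147) + (7 - 1207/1200*(-93) - 1199/1200*(-93)²) = -1059 + (7 + 37417/400 - 1199/1200*8649) = -1059 + (7 + 37417/400 - 3456717/400) = -1059 - 34165/4 = -38401/4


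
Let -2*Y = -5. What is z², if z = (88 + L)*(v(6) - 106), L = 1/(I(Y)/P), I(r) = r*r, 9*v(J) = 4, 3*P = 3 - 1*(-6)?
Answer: 7065411136/81 ≈ 8.7227e+7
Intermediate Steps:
Y = 5/2 (Y = -½*(-5) = 5/2 ≈ 2.5000)
P = 3 (P = (3 - 1*(-6))/3 = (3 + 6)/3 = (⅓)*9 = 3)
v(J) = 4/9 (v(J) = (⅑)*4 = 4/9)
I(r) = r²
L = 12/25 (L = 1/((5/2)²/3) = 1/((25/4)*(⅓)) = 1/(25/12) = 12/25 ≈ 0.48000)
z = -84056/9 (z = (88 + 12/25)*(4/9 - 106) = (2212/25)*(-950/9) = -84056/9 ≈ -9339.6)
z² = (-84056/9)² = 7065411136/81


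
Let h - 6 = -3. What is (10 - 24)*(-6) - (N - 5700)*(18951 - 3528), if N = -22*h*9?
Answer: 97072446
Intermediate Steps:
h = 3 (h = 6 - 3 = 3)
N = -594 (N = -22*3*9 = -66*9 = -594)
(10 - 24)*(-6) - (N - 5700)*(18951 - 3528) = (10 - 24)*(-6) - (-594 - 5700)*(18951 - 3528) = -14*(-6) - (-6294)*15423 = 84 - 1*(-97072362) = 84 + 97072362 = 97072446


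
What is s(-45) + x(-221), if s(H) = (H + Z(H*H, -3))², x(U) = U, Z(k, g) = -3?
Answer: 2083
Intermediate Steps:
s(H) = (-3 + H)² (s(H) = (H - 3)² = (-3 + H)²)
s(-45) + x(-221) = (-3 - 45)² - 221 = (-48)² - 221 = 2304 - 221 = 2083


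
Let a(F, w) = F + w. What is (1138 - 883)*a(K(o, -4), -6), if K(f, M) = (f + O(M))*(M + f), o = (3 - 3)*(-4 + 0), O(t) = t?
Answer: 2550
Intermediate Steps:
o = 0 (o = 0*(-4) = 0)
K(f, M) = (M + f)**2 (K(f, M) = (f + M)*(M + f) = (M + f)*(M + f) = (M + f)**2)
(1138 - 883)*a(K(o, -4), -6) = (1138 - 883)*(((-4)**2 + 0**2 + 2*(-4)*0) - 6) = 255*((16 + 0 + 0) - 6) = 255*(16 - 6) = 255*10 = 2550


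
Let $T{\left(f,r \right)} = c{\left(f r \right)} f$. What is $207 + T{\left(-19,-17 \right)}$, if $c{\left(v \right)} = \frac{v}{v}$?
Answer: $188$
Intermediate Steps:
$c{\left(v \right)} = 1$
$T{\left(f,r \right)} = f$ ($T{\left(f,r \right)} = 1 f = f$)
$207 + T{\left(-19,-17 \right)} = 207 - 19 = 188$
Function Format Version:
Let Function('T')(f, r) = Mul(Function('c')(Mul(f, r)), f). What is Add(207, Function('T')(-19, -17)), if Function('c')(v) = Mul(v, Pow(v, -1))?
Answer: 188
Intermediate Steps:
Function('c')(v) = 1
Function('T')(f, r) = f (Function('T')(f, r) = Mul(1, f) = f)
Add(207, Function('T')(-19, -17)) = Add(207, -19) = 188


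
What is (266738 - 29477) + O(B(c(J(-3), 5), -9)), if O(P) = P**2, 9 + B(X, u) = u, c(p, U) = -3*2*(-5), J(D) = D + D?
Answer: 237585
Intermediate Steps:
J(D) = 2*D
c(p, U) = 30 (c(p, U) = -6*(-5) = 30)
B(X, u) = -9 + u
(266738 - 29477) + O(B(c(J(-3), 5), -9)) = (266738 - 29477) + (-9 - 9)**2 = 237261 + (-18)**2 = 237261 + 324 = 237585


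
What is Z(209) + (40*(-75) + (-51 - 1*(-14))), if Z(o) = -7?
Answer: -3044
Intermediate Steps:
Z(209) + (40*(-75) + (-51 - 1*(-14))) = -7 + (40*(-75) + (-51 - 1*(-14))) = -7 + (-3000 + (-51 + 14)) = -7 + (-3000 - 37) = -7 - 3037 = -3044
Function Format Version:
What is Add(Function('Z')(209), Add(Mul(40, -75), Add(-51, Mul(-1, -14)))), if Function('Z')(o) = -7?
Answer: -3044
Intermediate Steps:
Add(Function('Z')(209), Add(Mul(40, -75), Add(-51, Mul(-1, -14)))) = Add(-7, Add(Mul(40, -75), Add(-51, Mul(-1, -14)))) = Add(-7, Add(-3000, Add(-51, 14))) = Add(-7, Add(-3000, -37)) = Add(-7, -3037) = -3044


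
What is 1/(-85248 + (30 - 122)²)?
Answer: -1/76784 ≈ -1.3024e-5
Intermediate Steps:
1/(-85248 + (30 - 122)²) = 1/(-85248 + (-92)²) = 1/(-85248 + 8464) = 1/(-76784) = -1/76784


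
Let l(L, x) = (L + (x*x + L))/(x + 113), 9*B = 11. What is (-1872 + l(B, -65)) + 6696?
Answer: 2122015/432 ≈ 4912.1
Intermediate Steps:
B = 11/9 (B = (1/9)*11 = 11/9 ≈ 1.2222)
l(L, x) = (x**2 + 2*L)/(113 + x) (l(L, x) = (L + (x**2 + L))/(113 + x) = (L + (L + x**2))/(113 + x) = (x**2 + 2*L)/(113 + x))
(-1872 + l(B, -65)) + 6696 = (-1872 + ((-65)**2 + 2*(11/9))/(113 - 65)) + 6696 = (-1872 + (4225 + 22/9)/48) + 6696 = (-1872 + (1/48)*(38047/9)) + 6696 = (-1872 + 38047/432) + 6696 = -770657/432 + 6696 = 2122015/432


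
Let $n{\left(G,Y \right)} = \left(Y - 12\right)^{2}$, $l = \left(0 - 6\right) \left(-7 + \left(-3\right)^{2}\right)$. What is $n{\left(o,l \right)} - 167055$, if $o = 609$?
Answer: $-166479$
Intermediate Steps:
$l = -12$ ($l = - 6 \left(-7 + 9\right) = \left(-6\right) 2 = -12$)
$n{\left(G,Y \right)} = \left(-12 + Y\right)^{2}$
$n{\left(o,l \right)} - 167055 = \left(-12 - 12\right)^{2} - 167055 = \left(-24\right)^{2} - 167055 = 576 - 167055 = -166479$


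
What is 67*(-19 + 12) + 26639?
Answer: 26170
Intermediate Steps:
67*(-19 + 12) + 26639 = 67*(-7) + 26639 = -469 + 26639 = 26170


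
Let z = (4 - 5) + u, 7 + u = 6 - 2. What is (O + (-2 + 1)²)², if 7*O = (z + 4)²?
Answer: 1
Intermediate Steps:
u = -3 (u = -7 + (6 - 2) = -7 + 4 = -3)
z = -4 (z = (4 - 5) - 3 = -1 - 3 = -4)
O = 0 (O = (-4 + 4)²/7 = (⅐)*0² = (⅐)*0 = 0)
(O + (-2 + 1)²)² = (0 + (-2 + 1)²)² = (0 + (-1)²)² = (0 + 1)² = 1² = 1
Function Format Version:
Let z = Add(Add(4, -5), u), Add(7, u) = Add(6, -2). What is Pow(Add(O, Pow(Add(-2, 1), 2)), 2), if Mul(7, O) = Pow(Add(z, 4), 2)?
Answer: 1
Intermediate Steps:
u = -3 (u = Add(-7, Add(6, -2)) = Add(-7, 4) = -3)
z = -4 (z = Add(Add(4, -5), -3) = Add(-1, -3) = -4)
O = 0 (O = Mul(Rational(1, 7), Pow(Add(-4, 4), 2)) = Mul(Rational(1, 7), Pow(0, 2)) = Mul(Rational(1, 7), 0) = 0)
Pow(Add(O, Pow(Add(-2, 1), 2)), 2) = Pow(Add(0, Pow(Add(-2, 1), 2)), 2) = Pow(Add(0, Pow(-1, 2)), 2) = Pow(Add(0, 1), 2) = Pow(1, 2) = 1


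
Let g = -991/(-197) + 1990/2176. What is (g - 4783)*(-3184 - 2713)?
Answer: 6037908018905/214336 ≈ 2.8170e+7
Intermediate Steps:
g = 1274223/214336 (g = -991*(-1/197) + 1990*(1/2176) = 991/197 + 995/1088 = 1274223/214336 ≈ 5.9450)
(g - 4783)*(-3184 - 2713) = (1274223/214336 - 4783)*(-3184 - 2713) = -1023894865/214336*(-5897) = 6037908018905/214336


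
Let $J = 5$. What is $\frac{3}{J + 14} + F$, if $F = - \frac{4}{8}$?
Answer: $- \frac{13}{38} \approx -0.34211$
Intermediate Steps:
$F = - \frac{1}{2}$ ($F = \left(-4\right) \frac{1}{8} = - \frac{1}{2} \approx -0.5$)
$\frac{3}{J + 14} + F = \frac{3}{5 + 14} - \frac{1}{2} = \frac{3}{19} - \frac{1}{2} = - \frac{13}{38}$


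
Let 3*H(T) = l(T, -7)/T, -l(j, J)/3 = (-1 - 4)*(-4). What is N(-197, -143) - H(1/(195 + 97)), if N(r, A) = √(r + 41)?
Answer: 5840 + 2*I*√39 ≈ 5840.0 + 12.49*I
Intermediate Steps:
N(r, A) = √(41 + r)
l(j, J) = -60 (l(j, J) = -3*(-1 - 4)*(-4) = -(-15)*(-4) = -3*20 = -60)
H(T) = -20/T (H(T) = (-60/T)/3 = -20/T)
N(-197, -143) - H(1/(195 + 97)) = √(41 - 197) - (-20)/(1/(195 + 97)) = √(-156) - (-20)/(1/292) = 2*I*√39 - (-20)/1/292 = 2*I*√39 - (-20)*292 = 2*I*√39 - 1*(-5840) = 2*I*√39 + 5840 = 5840 + 2*I*√39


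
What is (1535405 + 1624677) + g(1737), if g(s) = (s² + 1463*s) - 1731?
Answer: 8716751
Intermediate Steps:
g(s) = -1731 + s² + 1463*s
(1535405 + 1624677) + g(1737) = (1535405 + 1624677) + (-1731 + 1737² + 1463*1737) = 3160082 + (-1731 + 3017169 + 2541231) = 3160082 + 5556669 = 8716751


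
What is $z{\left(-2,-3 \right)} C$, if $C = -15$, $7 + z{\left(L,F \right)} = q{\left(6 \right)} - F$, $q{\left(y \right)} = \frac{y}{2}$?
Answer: $15$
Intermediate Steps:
$q{\left(y \right)} = \frac{y}{2}$ ($q{\left(y \right)} = y \frac{1}{2} = \frac{y}{2}$)
$z{\left(L,F \right)} = -4 - F$ ($z{\left(L,F \right)} = -7 - \left(-3 + F\right) = -4 - F$)
$z{\left(-2,-3 \right)} C = \left(-4 - -3\right) \left(-15\right) = \left(-4 + 3\right) \left(-15\right) = \left(-1\right) \left(-15\right) = 15$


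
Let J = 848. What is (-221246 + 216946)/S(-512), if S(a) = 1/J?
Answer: -3646400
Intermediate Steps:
S(a) = 1/848
(-221246 + 216946)/S(-512) = (-221246 + 216946)/(1/848) = -4300*848 = -3646400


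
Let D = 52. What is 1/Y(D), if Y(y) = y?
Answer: 1/52 ≈ 0.019231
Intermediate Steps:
1/Y(D) = 1/52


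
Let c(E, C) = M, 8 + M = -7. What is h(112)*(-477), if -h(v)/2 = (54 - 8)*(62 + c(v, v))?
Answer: 2062548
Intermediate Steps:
M = -15 (M = -8 - 7 = -15)
c(E, C) = -15
h(v) = -4324 (h(v) = -2*(54 - 8)*(62 - 15) = -92*47 = -2*2162 = -4324)
h(112)*(-477) = -4324*(-477) = 2062548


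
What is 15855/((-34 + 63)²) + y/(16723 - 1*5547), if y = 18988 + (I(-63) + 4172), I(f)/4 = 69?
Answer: 49226289/2349754 ≈ 20.950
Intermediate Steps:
I(f) = 276 (I(f) = 4*69 = 276)
y = 23436 (y = 18988 + (276 + 4172) = 18988 + 4448 = 23436)
15855/((-34 + 63)²) + y/(16723 - 1*5547) = 15855/((-34 + 63)²) + 23436/(16723 - 1*5547) = 15855/(29²) + 23436/(16723 - 5547) = 15855/841 + 23436/11176 = 15855*(1/841) + 23436*(1/11176) = 15855/841 + 5859/2794 = 49226289/2349754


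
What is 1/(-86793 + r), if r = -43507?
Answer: -1/130300 ≈ -7.6746e-6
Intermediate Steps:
1/(-86793 + r) = 1/(-86793 - 43507) = 1/(-130300) = -1/130300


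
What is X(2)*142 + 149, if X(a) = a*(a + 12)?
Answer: 4125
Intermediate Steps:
X(a) = a*(12 + a)
X(2)*142 + 149 = (2*(12 + 2))*142 + 149 = (2*14)*142 + 149 = 28*142 + 149 = 3976 + 149 = 4125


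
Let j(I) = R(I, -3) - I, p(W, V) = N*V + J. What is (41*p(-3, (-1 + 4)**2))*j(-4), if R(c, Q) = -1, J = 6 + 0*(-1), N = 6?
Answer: 7380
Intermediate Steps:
J = 6 (J = 6 + 0 = 6)
p(W, V) = 6 + 6*V (p(W, V) = 6*V + 6 = 6 + 6*V)
j(I) = -1 - I
(41*p(-3, (-1 + 4)**2))*j(-4) = (41*(6 + 6*(-1 + 4)**2))*(-1 - 1*(-4)) = (41*(6 + 6*3**2))*(-1 + 4) = (41*(6 + 6*9))*3 = (41*(6 + 54))*3 = (41*60)*3 = 2460*3 = 7380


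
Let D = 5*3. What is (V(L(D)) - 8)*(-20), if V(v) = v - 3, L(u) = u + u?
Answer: -380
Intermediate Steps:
D = 15
L(u) = 2*u
V(v) = -3 + v
(V(L(D)) - 8)*(-20) = ((-3 + 2*15) - 8)*(-20) = ((-3 + 30) - 8)*(-20) = (27 - 8)*(-20) = 19*(-20) = -380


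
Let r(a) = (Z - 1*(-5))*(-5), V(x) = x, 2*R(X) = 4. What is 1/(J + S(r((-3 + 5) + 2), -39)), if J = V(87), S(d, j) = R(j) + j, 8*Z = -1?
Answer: 1/50 ≈ 0.020000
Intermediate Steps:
R(X) = 2 (R(X) = (½)*4 = 2)
Z = -⅛ (Z = (⅛)*(-1) = -⅛ ≈ -0.12500)
r(a) = -195/8 (r(a) = (-⅛ - 1*(-5))*(-5) = (-⅛ + 5)*(-5) = (39/8)*(-5) = -195/8)
S(d, j) = 2 + j
J = 87
1/(J + S(r((-3 + 5) + 2), -39)) = 1/(87 + (2 - 39)) = 1/(87 - 37) = 1/50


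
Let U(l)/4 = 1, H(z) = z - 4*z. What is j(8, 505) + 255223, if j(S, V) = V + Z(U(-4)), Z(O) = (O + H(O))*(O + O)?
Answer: 255664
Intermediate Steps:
H(z) = -3*z
U(l) = 4 (U(l) = 4*1 = 4)
Z(O) = -4*O² (Z(O) = (O - 3*O)*(O + O) = (-2*O)*(2*O) = -4*O²)
j(S, V) = -64 + V (j(S, V) = V - 4*4² = V - 4*16 = V - 64 = -64 + V)
j(8, 505) + 255223 = (-64 + 505) + 255223 = 441 + 255223 = 255664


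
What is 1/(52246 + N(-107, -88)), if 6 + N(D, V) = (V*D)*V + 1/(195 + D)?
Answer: -88/68320383 ≈ -1.2880e-6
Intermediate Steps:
N(D, V) = -6 + 1/(195 + D) + D*V² (N(D, V) = -6 + ((V*D)*V + 1/(195 + D)) = -6 + ((D*V)*V + 1/(195 + D)) = -6 + (D*V² + 1/(195 + D)) = -6 + (1/(195 + D) + D*V²) = -6 + 1/(195 + D) + D*V²)
1/(52246 + N(-107, -88)) = 1/(52246 + (-1169 - 6*(-107) + (-107)²*(-88)² + 195*(-107)*(-88)²)/(195 - 107)) = 1/(52246 + (-1169 + 642 + 11449*7744 + 195*(-107)*7744)/88) = 1/(52246 + (-1169 + 642 + 88661056 - 161578560)/88) = 1/(52246 + (1/88)*(-72918031)) = 1/(52246 - 72918031/88) = 1/(-68320383/88) = -88/68320383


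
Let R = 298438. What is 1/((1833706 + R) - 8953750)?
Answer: -1/6821606 ≈ -1.4659e-7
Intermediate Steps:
1/((1833706 + R) - 8953750) = 1/((1833706 + 298438) - 8953750) = 1/(2132144 - 8953750) = 1/(-6821606) = -1/6821606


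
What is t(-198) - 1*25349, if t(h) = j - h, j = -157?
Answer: -25308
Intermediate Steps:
t(h) = -157 - h
t(-198) - 1*25349 = (-157 - 1*(-198)) - 1*25349 = (-157 + 198) - 25349 = 41 - 25349 = -25308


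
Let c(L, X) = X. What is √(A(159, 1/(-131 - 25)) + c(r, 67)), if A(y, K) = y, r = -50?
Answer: √226 ≈ 15.033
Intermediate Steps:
√(A(159, 1/(-131 - 25)) + c(r, 67)) = √(159 + 67) = √226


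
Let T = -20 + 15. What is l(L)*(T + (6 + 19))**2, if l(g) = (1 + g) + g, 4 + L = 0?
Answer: -2800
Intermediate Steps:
T = -5
L = -4 (L = -4 + 0 = -4)
l(g) = 1 + 2*g
l(L)*(T + (6 + 19))**2 = (1 + 2*(-4))*(-5 + (6 + 19))**2 = (1 - 8)*(-5 + 25)**2 = -7*20**2 = -7*400 = -2800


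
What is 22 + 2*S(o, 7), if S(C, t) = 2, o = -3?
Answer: 26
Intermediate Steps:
22 + 2*S(o, 7) = 22 + 2*2 = 22 + 4 = 26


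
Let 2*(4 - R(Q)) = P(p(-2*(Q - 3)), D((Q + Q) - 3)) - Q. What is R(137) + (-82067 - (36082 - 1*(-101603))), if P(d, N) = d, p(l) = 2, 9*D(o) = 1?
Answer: -439361/2 ≈ -2.1968e+5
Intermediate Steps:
D(o) = 1/9 (D(o) = (1/9)*1 = 1/9)
R(Q) = 3 + Q/2 (R(Q) = 4 - (2 - Q)/2 = 4 + (-1 + Q/2) = 3 + Q/2)
R(137) + (-82067 - (36082 - 1*(-101603))) = (3 + (1/2)*137) + (-82067 - (36082 - 1*(-101603))) = (3 + 137/2) + (-82067 - (36082 + 101603)) = 143/2 + (-82067 - 1*137685) = 143/2 + (-82067 - 137685) = 143/2 - 219752 = -439361/2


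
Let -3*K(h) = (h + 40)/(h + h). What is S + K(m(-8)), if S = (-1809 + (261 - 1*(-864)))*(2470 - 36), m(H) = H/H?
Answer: -9989177/6 ≈ -1.6649e+6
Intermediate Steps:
m(H) = 1
K(h) = -(40 + h)/(6*h) (K(h) = -(h + 40)/(3*(h + h)) = -(40 + h)/(3*(2*h)) = -(40 + h)*1/(2*h)/3 = -(40 + h)/(6*h))
S = -1664856 (S = (-1809 + (261 + 864))*2434 = (-1809 + 1125)*2434 = -684*2434 = -1664856)
S + K(m(-8)) = -1664856 + (1/6)*(-40 - 1*1)/1 = -1664856 + (1/6)*1*(-40 - 1) = -1664856 + (1/6)*1*(-41) = -1664856 - 41/6 = -9989177/6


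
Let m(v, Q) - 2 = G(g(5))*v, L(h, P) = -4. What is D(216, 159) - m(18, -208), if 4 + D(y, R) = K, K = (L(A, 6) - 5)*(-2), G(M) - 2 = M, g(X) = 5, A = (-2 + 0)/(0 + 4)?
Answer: -114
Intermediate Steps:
A = -1/2 (A = -2/4 = -2*1/4 = -1/2 ≈ -0.50000)
G(M) = 2 + M
K = 18 (K = (-4 - 5)*(-2) = -9*(-2) = 18)
m(v, Q) = 2 + 7*v (m(v, Q) = 2 + (2 + 5)*v = 2 + 7*v)
D(y, R) = 14 (D(y, R) = -4 + 18 = 14)
D(216, 159) - m(18, -208) = 14 - (2 + 7*18) = 14 - (2 + 126) = 14 - 1*128 = 14 - 128 = -114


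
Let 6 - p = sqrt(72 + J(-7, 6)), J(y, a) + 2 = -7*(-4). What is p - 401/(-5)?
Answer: 431/5 - 7*sqrt(2) ≈ 76.301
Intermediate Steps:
J(y, a) = 26 (J(y, a) = -2 - 7*(-4) = -2 + 28 = 26)
p = 6 - 7*sqrt(2) (p = 6 - sqrt(72 + 26) = 6 - sqrt(98) = 6 - 7*sqrt(2) ≈ -3.8995)
p - 401/(-5) = (6 - 7*sqrt(2)) - 401/(-5) = (6 - 7*sqrt(2)) - 401*(-1/5) = (6 - 7*sqrt(2)) + 401/5 = 431/5 - 7*sqrt(2)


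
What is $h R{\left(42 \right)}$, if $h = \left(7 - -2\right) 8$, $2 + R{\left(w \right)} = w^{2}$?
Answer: $126864$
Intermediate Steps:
$R{\left(w \right)} = -2 + w^{2}$
$h = 72$ ($h = \left(7 + 2\right) 8 = 9 \cdot 8 = 72$)
$h R{\left(42 \right)} = 72 \left(-2 + 42^{2}\right) = 72 \left(-2 + 1764\right) = 72 \cdot 1762 = 126864$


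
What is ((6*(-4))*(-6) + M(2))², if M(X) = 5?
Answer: 22201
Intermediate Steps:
((6*(-4))*(-6) + M(2))² = ((6*(-4))*(-6) + 5)² = (-24*(-6) + 5)² = (144 + 5)² = 149² = 22201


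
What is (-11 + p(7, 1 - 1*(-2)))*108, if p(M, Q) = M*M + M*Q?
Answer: 6372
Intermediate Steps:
p(M, Q) = M² + M*Q
(-11 + p(7, 1 - 1*(-2)))*108 = (-11 + 7*(7 + (1 - 1*(-2))))*108 = (-11 + 7*(7 + (1 + 2)))*108 = (-11 + 7*(7 + 3))*108 = (-11 + 7*10)*108 = (-11 + 70)*108 = 59*108 = 6372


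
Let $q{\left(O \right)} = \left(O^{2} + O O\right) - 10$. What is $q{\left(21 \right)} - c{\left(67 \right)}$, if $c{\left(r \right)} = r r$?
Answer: $-3617$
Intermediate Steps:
$c{\left(r \right)} = r^{2}$
$q{\left(O \right)} = -10 + 2 O^{2}$ ($q{\left(O \right)} = \left(O^{2} + O^{2}\right) - 10 = 2 O^{2} - 10 = -10 + 2 O^{2}$)
$q{\left(21 \right)} - c{\left(67 \right)} = \left(-10 + 2 \cdot 21^{2}\right) - 67^{2} = \left(-10 + 2 \cdot 441\right) - 4489 = \left(-10 + 882\right) - 4489 = 872 - 4489 = -3617$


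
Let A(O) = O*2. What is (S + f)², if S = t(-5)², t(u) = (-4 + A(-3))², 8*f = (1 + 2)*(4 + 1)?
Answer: 6402400225/64 ≈ 1.0004e+8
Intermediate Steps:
A(O) = 2*O
f = 15/8 (f = ((1 + 2)*(4 + 1))/8 = (3*5)/8 = (⅛)*15 = 15/8 ≈ 1.8750)
t(u) = 100 (t(u) = (-4 + 2*(-3))² = (-4 - 6)² = (-10)² = 100)
S = 10000 (S = 100² = 10000)
(S + f)² = (10000 + 15/8)² = (80015/8)² = 6402400225/64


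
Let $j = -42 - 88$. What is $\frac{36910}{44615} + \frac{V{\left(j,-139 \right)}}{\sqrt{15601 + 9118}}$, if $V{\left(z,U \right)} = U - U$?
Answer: $\frac{7382}{8923} \approx 0.8273$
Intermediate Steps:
$j = -130$ ($j = -42 - 88 = -130$)
$V{\left(z,U \right)} = 0$
$\frac{36910}{44615} + \frac{V{\left(j,-139 \right)}}{\sqrt{15601 + 9118}} = \frac{36910}{44615} + \frac{0}{\sqrt{15601 + 9118}} = 36910 \cdot \frac{1}{44615} + \frac{0}{\sqrt{24719}} = \frac{7382}{8923} + 0 \frac{\sqrt{24719}}{24719} = \frac{7382}{8923} + 0 = \frac{7382}{8923}$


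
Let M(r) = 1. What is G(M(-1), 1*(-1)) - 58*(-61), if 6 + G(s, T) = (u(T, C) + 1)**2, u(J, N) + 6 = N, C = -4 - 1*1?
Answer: 3632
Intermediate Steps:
C = -5 (C = -4 - 1 = -5)
u(J, N) = -6 + N
G(s, T) = 94 (G(s, T) = -6 + ((-6 - 5) + 1)**2 = -6 + (-11 + 1)**2 = -6 + (-10)**2 = -6 + 100 = 94)
G(M(-1), 1*(-1)) - 58*(-61) = 94 - 58*(-61) = 94 + 3538 = 3632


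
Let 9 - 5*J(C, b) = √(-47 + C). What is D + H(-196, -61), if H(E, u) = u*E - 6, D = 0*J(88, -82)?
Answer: 11950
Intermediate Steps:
J(C, b) = 9/5 - √(-47 + C)/5
D = 0 (D = 0*(9/5 - √(-47 + 88)/5) = 0*(9/5 - √41/5) = 0)
H(E, u) = -6 + E*u (H(E, u) = E*u - 6 = -6 + E*u)
D + H(-196, -61) = 0 + (-6 - 196*(-61)) = 0 + (-6 + 11956) = 0 + 11950 = 11950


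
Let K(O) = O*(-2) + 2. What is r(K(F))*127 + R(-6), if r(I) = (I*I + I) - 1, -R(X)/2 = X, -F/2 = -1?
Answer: 139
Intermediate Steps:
F = 2 (F = -2*(-1) = 2)
R(X) = -2*X
K(O) = 2 - 2*O (K(O) = -2*O + 2 = 2 - 2*O)
r(I) = -1 + I + I**2 (r(I) = (I**2 + I) - 1 = (I + I**2) - 1 = -1 + I + I**2)
r(K(F))*127 + R(-6) = (-1 + (2 - 2*2) + (2 - 2*2)**2)*127 - 2*(-6) = (-1 + (2 - 4) + (2 - 4)**2)*127 + 12 = (-1 - 2 + (-2)**2)*127 + 12 = (-1 - 2 + 4)*127 + 12 = 1*127 + 12 = 127 + 12 = 139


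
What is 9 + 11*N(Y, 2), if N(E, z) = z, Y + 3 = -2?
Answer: 31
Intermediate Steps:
Y = -5 (Y = -3 - 2 = -5)
9 + 11*N(Y, 2) = 9 + 11*2 = 9 + 22 = 31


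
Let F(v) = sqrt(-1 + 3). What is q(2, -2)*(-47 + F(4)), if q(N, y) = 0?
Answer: 0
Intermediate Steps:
F(v) = sqrt(2)
q(2, -2)*(-47 + F(4)) = 0*(-47 + sqrt(2)) = 0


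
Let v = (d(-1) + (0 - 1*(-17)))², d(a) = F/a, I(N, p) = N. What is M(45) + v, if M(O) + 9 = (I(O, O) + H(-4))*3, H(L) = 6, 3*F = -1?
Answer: 4000/9 ≈ 444.44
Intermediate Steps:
F = -⅓ (F = (⅓)*(-1) = -⅓ ≈ -0.33333)
M(O) = 9 + 3*O (M(O) = -9 + (O + 6)*3 = -9 + (6 + O)*3 = -9 + (18 + 3*O) = 9 + 3*O)
d(a) = -1/(3*a)
v = 2704/9 (v = (-⅓/(-1) + (0 - 1*(-17)))² = (-⅓*(-1) + (0 + 17))² = (⅓ + 17)² = (52/3)² = 2704/9 ≈ 300.44)
M(45) + v = (9 + 3*45) + 2704/9 = (9 + 135) + 2704/9 = 144 + 2704/9 = 4000/9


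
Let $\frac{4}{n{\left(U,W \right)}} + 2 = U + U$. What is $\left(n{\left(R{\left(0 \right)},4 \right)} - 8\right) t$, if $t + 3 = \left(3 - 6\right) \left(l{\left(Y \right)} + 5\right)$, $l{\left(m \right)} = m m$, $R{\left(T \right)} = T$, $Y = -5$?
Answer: $930$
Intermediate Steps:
$n{\left(U,W \right)} = \frac{4}{-2 + 2 U}$ ($n{\left(U,W \right)} = \frac{4}{-2 + \left(U + U\right)} = \frac{4}{-2 + 2 U}$)
$l{\left(m \right)} = m^{2}$
$t = -93$ ($t = -3 + \left(3 - 6\right) \left(\left(-5\right)^{2} + 5\right) = -3 - 3 \left(25 + 5\right) = -3 - 90 = -93$)
$\left(n{\left(R{\left(0 \right)},4 \right)} - 8\right) t = \left(\frac{2}{-1 + 0} - 8\right) \left(-93\right) = \left(\frac{2}{-1} - 8\right) \left(-93\right) = \left(2 \left(-1\right) - 8\right) \left(-93\right) = \left(-2 - 8\right) \left(-93\right) = \left(-10\right) \left(-93\right) = 930$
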